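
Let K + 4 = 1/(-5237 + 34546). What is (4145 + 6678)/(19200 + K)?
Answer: 317211307/562615565 ≈ 0.56382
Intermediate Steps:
K = -117235/29309 (K = -4 + 1/(-5237 + 34546) = -4 + 1/29309 = -117235/29309 ≈ -4.0000)
(4145 + 6678)/(19200 + K) = (4145 + 6678)/(19200 - 117235/29309) = 10823/(562615565/29309) = 10823*(29309/562615565) = 317211307/562615565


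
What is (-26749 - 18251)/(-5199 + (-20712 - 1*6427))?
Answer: 22500/16169 ≈ 1.3916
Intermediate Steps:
(-26749 - 18251)/(-5199 + (-20712 - 1*6427)) = -45000/(-5199 + (-20712 - 6427)) = -45000/(-5199 - 27139) = -45000/(-32338) = -45000*(-1/32338) = 22500/16169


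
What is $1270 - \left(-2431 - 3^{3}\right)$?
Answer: $3728$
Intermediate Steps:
$1270 - \left(-2431 - 3^{3}\right) = 1270 - \left(-2431 - 27\right) = 1270 - -2458 = 1270 + 2458 = 3728$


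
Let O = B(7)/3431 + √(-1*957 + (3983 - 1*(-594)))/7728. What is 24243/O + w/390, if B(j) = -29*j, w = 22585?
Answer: -19661273022452686909/47160154544802 - 1102719146630472*√905/604617365959 ≈ -4.7177e+5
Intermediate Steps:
O = -203/3431 + √905/3864 (O = -29*7/3431 + √(-1*957 + (3983 - 1*(-594)))/7728 = -203*1/3431 + √(-957 + (3983 + 594))*(1/7728) = -203/3431 + √(-957 + 4577)*(1/7728) = -203/3431 + √3620*(1/7728) = -203/3431 + (2*√905)*(1/7728) = -203/3431 + √905/3864 ≈ -0.051381)
24243/O + w/390 = 24243/(-203/3431 + √905/3864) + 22585/390 = 24243/(-203/3431 + √905/3864) + 22585*(1/390) = 24243/(-203/3431 + √905/3864) + 4517/78 = 4517/78 + 24243/(-203/3431 + √905/3864)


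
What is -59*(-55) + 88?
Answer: 3333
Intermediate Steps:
-59*(-55) + 88 = 3245 + 88 = 3333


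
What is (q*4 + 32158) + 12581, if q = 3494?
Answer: 58715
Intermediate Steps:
(q*4 + 32158) + 12581 = (3494*4 + 32158) + 12581 = (13976 + 32158) + 12581 = 46134 + 12581 = 58715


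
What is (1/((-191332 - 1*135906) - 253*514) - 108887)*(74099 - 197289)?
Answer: 613385767640159/45728 ≈ 1.3414e+10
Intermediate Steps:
(1/((-191332 - 1*135906) - 253*514) - 108887)*(74099 - 197289) = (1/((-191332 - 135906) - 130042) - 108887)*(-123190) = (1/(-327238 - 130042) - 108887)*(-123190) = (1/(-457280) - 108887)*(-123190) = (-1/457280 - 108887)*(-123190) = -49791847361/457280*(-123190) = 613385767640159/45728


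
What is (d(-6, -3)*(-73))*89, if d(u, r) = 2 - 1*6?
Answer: 25988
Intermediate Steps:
d(u, r) = -4 (d(u, r) = 2 - 6 = -4)
(d(-6, -3)*(-73))*89 = -4*(-73)*89 = 292*89 = 25988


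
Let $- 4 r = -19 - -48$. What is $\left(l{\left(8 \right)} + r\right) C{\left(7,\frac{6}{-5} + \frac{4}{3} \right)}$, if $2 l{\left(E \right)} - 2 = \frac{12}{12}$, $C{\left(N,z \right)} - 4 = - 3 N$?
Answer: $\frac{391}{4} \approx 97.75$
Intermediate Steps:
$C{\left(N,z \right)} = 4 - 3 N$
$r = - \frac{29}{4}$ ($r = - \frac{-19 - -48}{4} = - \frac{-19 + 48}{4} = \left(- \frac{1}{4}\right) 29 = - \frac{29}{4} \approx -7.25$)
$l{\left(E \right)} = \frac{3}{2}$ ($l{\left(E \right)} = 1 + \frac{12 \cdot \frac{1}{12}}{2} = 1 + \frac{1}{2} \cdot 1 = 1 + \frac{1}{2} = \frac{3}{2}$)
$\left(l{\left(8 \right)} + r\right) C{\left(7,\frac{6}{-5} + \frac{4}{3} \right)} = \left(\frac{3}{2} - \frac{29}{4}\right) \left(4 - 21\right) = - \frac{23 \left(4 - 21\right)}{4} = \left(- \frac{23}{4}\right) \left(-17\right) = \frac{391}{4}$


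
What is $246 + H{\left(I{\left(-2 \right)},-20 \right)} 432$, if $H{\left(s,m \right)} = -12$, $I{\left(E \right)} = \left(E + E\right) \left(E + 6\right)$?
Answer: $-4938$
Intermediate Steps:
$I{\left(E \right)} = 2 E \left(6 + E\right)$
$246 + H{\left(I{\left(-2 \right)},-20 \right)} 432 = 246 - 5184 = -4938$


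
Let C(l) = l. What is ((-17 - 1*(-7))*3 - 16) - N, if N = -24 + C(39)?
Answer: -61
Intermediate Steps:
N = 15 (N = -24 + 39 = 15)
((-17 - 1*(-7))*3 - 16) - N = ((-17 - 1*(-7))*3 - 16) - 1*15 = ((-17 + 7)*3 - 16) - 15 = (-10*3 - 16) - 15 = (-30 - 16) - 15 = -46 - 15 = -61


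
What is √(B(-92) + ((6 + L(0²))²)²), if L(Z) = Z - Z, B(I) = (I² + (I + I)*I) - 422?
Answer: √26266 ≈ 162.07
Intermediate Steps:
B(I) = -422 + 3*I² (B(I) = (I² + (2*I)*I) - 422 = (I² + 2*I²) - 422 = 3*I² - 422 = -422 + 3*I²)
L(Z) = 0
√(B(-92) + ((6 + L(0²))²)²) = √((-422 + 3*(-92)²) + ((6 + 0)²)²) = √((-422 + 3*8464) + (6²)²) = √((-422 + 25392) + 36²) = √(24970 + 1296) = √26266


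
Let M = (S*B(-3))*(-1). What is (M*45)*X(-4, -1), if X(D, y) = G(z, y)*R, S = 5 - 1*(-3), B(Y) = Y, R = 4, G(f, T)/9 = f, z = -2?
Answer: -77760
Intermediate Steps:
G(f, T) = 9*f
S = 8 (S = 5 + 3 = 8)
X(D, y) = -72 (X(D, y) = (9*(-2))*4 = -18*4 = -72)
M = 24 (M = (8*(-3))*(-1) = -24*(-1) = 24)
(M*45)*X(-4, -1) = (24*45)*(-72) = 1080*(-72) = -77760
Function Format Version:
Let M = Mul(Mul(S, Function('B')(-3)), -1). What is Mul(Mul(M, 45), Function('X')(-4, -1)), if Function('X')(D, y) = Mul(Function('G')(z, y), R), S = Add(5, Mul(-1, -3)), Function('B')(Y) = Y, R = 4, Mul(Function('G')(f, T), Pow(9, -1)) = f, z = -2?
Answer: -77760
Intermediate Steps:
Function('G')(f, T) = Mul(9, f)
S = 8 (S = Add(5, 3) = 8)
Function('X')(D, y) = -72 (Function('X')(D, y) = Mul(Mul(9, -2), 4) = Mul(-18, 4) = -72)
M = 24 (M = Mul(Mul(8, -3), -1) = Mul(-24, -1) = 24)
Mul(Mul(M, 45), Function('X')(-4, -1)) = Mul(Mul(24, 45), -72) = Mul(1080, -72) = -77760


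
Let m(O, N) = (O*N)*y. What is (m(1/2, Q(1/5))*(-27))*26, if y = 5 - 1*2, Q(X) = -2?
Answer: 2106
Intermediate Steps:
y = 3 (y = 5 - 2 = 3)
m(O, N) = 3*N*O (m(O, N) = (O*N)*3 = (N*O)*3 = 3*N*O)
(m(1/2, Q(1/5))*(-27))*26 = ((3*(-2)/2)*(-27))*26 = ((3*(-2)*(½))*(-27))*26 = -3*(-27)*26 = 81*26 = 2106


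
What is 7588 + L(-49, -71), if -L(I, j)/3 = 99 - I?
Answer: 7144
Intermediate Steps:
L(I, j) = -297 + 3*I (L(I, j) = -3*(99 - I) = -297 + 3*I)
7588 + L(-49, -71) = 7588 + (-297 + 3*(-49)) = 7588 + (-297 - 147) = 7588 - 444 = 7144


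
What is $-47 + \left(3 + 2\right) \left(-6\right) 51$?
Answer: $-1577$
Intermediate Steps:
$-47 + \left(3 + 2\right) \left(-6\right) 51 = -47 + 5 \left(-6\right) 51 = -47 - 1530 = -1577$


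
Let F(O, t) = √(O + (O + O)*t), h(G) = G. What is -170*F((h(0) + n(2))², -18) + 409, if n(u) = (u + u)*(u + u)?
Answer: 409 - 2720*I*√35 ≈ 409.0 - 16092.0*I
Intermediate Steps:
n(u) = 4*u² (n(u) = (2*u)*(2*u) = 4*u²)
F(O, t) = √(O + 2*O*t) (F(O, t) = √(O + (2*O)*t) = √(O + 2*O*t))
-170*F((h(0) + n(2))², -18) + 409 = -170*16*√(1 + 2*(-18)) + 409 = -170*16*√(1 - 36) + 409 = -170*16*I*√35 + 409 = -2720*I*√35 + 409 = 409 - 2720*I*√35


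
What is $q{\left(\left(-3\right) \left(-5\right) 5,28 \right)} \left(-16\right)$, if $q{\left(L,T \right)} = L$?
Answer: $-1200$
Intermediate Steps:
$q{\left(\left(-3\right) \left(-5\right) 5,28 \right)} \left(-16\right) = \left(-3\right) \left(-5\right) 5 \left(-16\right) = 15 \cdot 5 \left(-16\right) = 75 \left(-16\right) = -1200$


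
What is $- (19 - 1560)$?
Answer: $1541$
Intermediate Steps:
$- (19 - 1560) = \left(-1\right) \left(-1541\right) = 1541$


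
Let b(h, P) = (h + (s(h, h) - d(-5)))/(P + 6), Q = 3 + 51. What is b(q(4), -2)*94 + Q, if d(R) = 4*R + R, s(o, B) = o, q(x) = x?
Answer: 1659/2 ≈ 829.50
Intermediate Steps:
Q = 54
d(R) = 5*R
b(h, P) = (25 + 2*h)/(6 + P) (b(h, P) = (h + (h - 5*(-5)))/(P + 6) = (h + (h - 1*(-25)))/(6 + P) = (h + (h + 25))/(6 + P) = (h + (25 + h))/(6 + P) = (25 + 2*h)/(6 + P))
b(q(4), -2)*94 + Q = ((25 + 2*4)/(6 - 2))*94 + 54 = ((25 + 8)/4)*94 + 54 = ((1/4)*33)*94 + 54 = (33/4)*94 + 54 = 1551/2 + 54 = 1659/2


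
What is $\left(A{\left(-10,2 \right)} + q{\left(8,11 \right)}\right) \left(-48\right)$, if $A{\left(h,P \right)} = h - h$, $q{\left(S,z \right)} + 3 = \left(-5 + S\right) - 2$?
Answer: $96$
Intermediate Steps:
$q{\left(S,z \right)} = -10 + S$ ($q{\left(S,z \right)} = -3 + \left(\left(-5 + S\right) - 2\right) = -3 + \left(-7 + S\right) = -10 + S$)
$A{\left(h,P \right)} = 0$
$\left(A{\left(-10,2 \right)} + q{\left(8,11 \right)}\right) \left(-48\right) = \left(0 + \left(-10 + 8\right)\right) \left(-48\right) = \left(0 - 2\right) \left(-48\right) = \left(-2\right) \left(-48\right) = 96$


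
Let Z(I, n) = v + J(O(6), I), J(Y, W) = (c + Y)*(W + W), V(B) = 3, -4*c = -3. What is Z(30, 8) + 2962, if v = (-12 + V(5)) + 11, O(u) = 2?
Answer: 3129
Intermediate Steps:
c = 3/4 (c = -1/4*(-3) = 3/4 ≈ 0.75000)
J(Y, W) = 2*W*(3/4 + Y) (J(Y, W) = (3/4 + Y)*(W + W) = (3/4 + Y)*(2*W) = 2*W*(3/4 + Y))
v = 2 (v = (-12 + 3) + 11 = -9 + 11 = 2)
Z(I, n) = 2 + 11*I/2 (Z(I, n) = 2 + I*(3 + 4*2)/2 = 2 + I*(3 + 8)/2 = 2 + (1/2)*I*11 = 2 + 11*I/2)
Z(30, 8) + 2962 = (2 + (11/2)*30) + 2962 = (2 + 165) + 2962 = 167 + 2962 = 3129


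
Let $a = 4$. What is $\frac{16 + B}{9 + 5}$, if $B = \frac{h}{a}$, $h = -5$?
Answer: $\frac{59}{56} \approx 1.0536$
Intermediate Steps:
$B = - \frac{5}{4} \approx -1.25$
$\frac{16 + B}{9 + 5} = \frac{16 - \frac{5}{4}}{9 + 5} = \frac{1}{14} \cdot \frac{59}{4} = \frac{59}{56}$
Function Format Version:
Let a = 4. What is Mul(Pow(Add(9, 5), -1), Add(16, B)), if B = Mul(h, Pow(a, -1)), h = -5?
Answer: Rational(59, 56) ≈ 1.0536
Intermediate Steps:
B = Rational(-5, 4) (B = Mul(-5, Pow(4, -1)) = Mul(-5, Rational(1, 4)) = Rational(-5, 4) ≈ -1.2500)
Mul(Pow(Add(9, 5), -1), Add(16, B)) = Mul(Pow(Add(9, 5), -1), Add(16, Rational(-5, 4))) = Mul(Pow(14, -1), Rational(59, 4)) = Mul(Rational(1, 14), Rational(59, 4)) = Rational(59, 56)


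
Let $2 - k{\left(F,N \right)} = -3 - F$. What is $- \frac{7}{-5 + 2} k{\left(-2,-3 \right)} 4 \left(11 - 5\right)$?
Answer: $168$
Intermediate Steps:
$k{\left(F,N \right)} = 5 + F$ ($k{\left(F,N \right)} = 2 - \left(-3 - F\right) = 2 + \left(3 + F\right) = 5 + F$)
$- \frac{7}{-5 + 2} k{\left(-2,-3 \right)} 4 \left(11 - 5\right) = - \frac{7}{-5 + 2} \left(5 - 2\right) 4 \left(11 - 5\right) = - \frac{7}{-3} \cdot 3 \cdot 4 \cdot 6 = \left(-7\right) \left(- \frac{1}{3}\right) 3 \cdot 24 = \frac{7}{3} \cdot 3 \cdot 24 = 7 \cdot 24 = 168$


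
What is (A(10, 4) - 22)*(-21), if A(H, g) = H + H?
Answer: 42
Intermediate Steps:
A(H, g) = 2*H
(A(10, 4) - 22)*(-21) = (2*10 - 22)*(-21) = (20 - 22)*(-21) = -2*(-21) = 42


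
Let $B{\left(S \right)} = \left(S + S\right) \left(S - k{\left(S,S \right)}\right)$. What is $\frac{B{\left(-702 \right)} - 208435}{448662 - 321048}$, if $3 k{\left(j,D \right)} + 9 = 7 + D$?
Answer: $\frac{447701}{127614} \approx 3.5082$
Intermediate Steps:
$k{\left(j,D \right)} = - \frac{2}{3} + \frac{D}{3}$ ($k{\left(j,D \right)} = -3 + \frac{7 + D}{3} = -3 + \left(\frac{7}{3} + \frac{D}{3}\right) = - \frac{2}{3} + \frac{D}{3}$)
$B{\left(S \right)} = 2 S \left(\frac{2}{3} + \frac{2 S}{3}\right)$ ($B{\left(S \right)} = \left(S + S\right) \left(S - \left(- \frac{2}{3} + \frac{S}{3}\right)\right) = 2 S \left(S - \left(- \frac{2}{3} + \frac{S}{3}\right)\right) = 2 S \left(\frac{2}{3} + \frac{2 S}{3}\right)$)
$\frac{B{\left(-702 \right)} - 208435}{448662 - 321048} = \frac{\frac{4}{3} \left(-702\right) \left(1 - 702\right) - 208435}{448662 - 321048} = \frac{\frac{4}{3} \left(-702\right) \left(-701\right) - 208435}{127614} = \left(656136 - 208435\right) \frac{1}{127614} = 447701 \cdot \frac{1}{127614} = \frac{447701}{127614}$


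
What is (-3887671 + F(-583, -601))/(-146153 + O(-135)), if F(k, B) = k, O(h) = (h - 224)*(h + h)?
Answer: 3888254/49223 ≈ 78.993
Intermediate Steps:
O(h) = 2*h*(-224 + h) (O(h) = (-224 + h)*(2*h) = 2*h*(-224 + h))
(-3887671 + F(-583, -601))/(-146153 + O(-135)) = (-3887671 - 583)/(-146153 + 2*(-135)*(-224 - 135)) = -3888254/(-146153 + 2*(-135)*(-359)) = -3888254/(-146153 + 96930) = -3888254/(-49223) = -3888254*(-1/49223) = 3888254/49223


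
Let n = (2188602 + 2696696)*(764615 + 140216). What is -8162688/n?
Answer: -4081344/2210184537319 ≈ -1.8466e-6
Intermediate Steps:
n = 4420369074638 (n = 4885298*904831 = 4420369074638)
-8162688/n = -8162688/4420369074638 = -8162688*1/4420369074638 = -4081344/2210184537319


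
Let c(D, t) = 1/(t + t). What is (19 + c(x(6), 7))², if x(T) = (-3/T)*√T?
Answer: 71289/196 ≈ 363.72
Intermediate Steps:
x(T) = -3/√T
c(D, t) = 1/(2*t)
(19 + c(x(6), 7))² = (19 + (½)/7)² = (19 + (½)*(⅐))² = (19 + 1/14)² = (267/14)² = 71289/196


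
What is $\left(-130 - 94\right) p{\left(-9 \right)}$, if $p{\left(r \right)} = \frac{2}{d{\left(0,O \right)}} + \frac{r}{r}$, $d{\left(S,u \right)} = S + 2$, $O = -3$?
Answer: $-448$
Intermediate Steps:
$d{\left(S,u \right)} = 2 + S$
$p{\left(r \right)} = 2$ ($p{\left(r \right)} = \frac{2}{2 + 0} + \frac{r}{r} = \frac{2}{2} + 1 = 2 \cdot \frac{1}{2} + 1 = 1 + 1 = 2$)
$\left(-130 - 94\right) p{\left(-9 \right)} = \left(-130 - 94\right) 2 = \left(-224\right) 2 = -448$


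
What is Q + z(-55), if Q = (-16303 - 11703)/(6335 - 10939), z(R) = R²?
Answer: 6977553/2302 ≈ 3031.1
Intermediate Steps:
Q = 14003/2302 (Q = -28006/(-4604) = -28006*(-1/4604) = 14003/2302 ≈ 6.0830)
Q + z(-55) = 14003/2302 + (-55)² = 14003/2302 + 3025 = 6977553/2302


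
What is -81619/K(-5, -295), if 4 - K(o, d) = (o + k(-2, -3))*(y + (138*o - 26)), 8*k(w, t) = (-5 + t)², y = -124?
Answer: -81619/2524 ≈ -32.337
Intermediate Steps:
k(w, t) = (-5 + t)²/8
K(o, d) = 4 - (-150 + 138*o)*(8 + o) (K(o, d) = 4 - (o + (-5 - 3)²/8)*(-124 + (138*o - 26)) = 4 - (o + (⅛)*(-8)²)*(-124 + (-26 + 138*o)) = 4 - (o + (⅛)*64)*(-150 + 138*o) = 4 - (o + 8)*(-150 + 138*o) = 4 - (8 + o)*(-150 + 138*o) = 4 - (-150 + 138*o)*(8 + o))
-81619/K(-5, -295) = -81619/(1204 - 954*(-5) - 138*(-5)²) = -81619/(1204 + 4770 - 138*25) = -81619/(1204 + 4770 - 3450) = -81619/2524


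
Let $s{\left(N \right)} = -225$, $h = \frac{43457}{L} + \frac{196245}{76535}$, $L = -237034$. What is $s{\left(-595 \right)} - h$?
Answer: $- \frac{825001024717}{3628279438} \approx -227.38$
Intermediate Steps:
$h = \frac{8638151167}{3628279438}$ ($h = \frac{43457}{-237034} + \frac{196245}{76535} = 43457 \left(- \frac{1}{237034}\right) + 196245 \cdot \frac{1}{76535} = - \frac{43457}{237034} + \frac{39249}{15307} = \frac{8638151167}{3628279438} \approx 2.3808$)
$s{\left(-595 \right)} - h = -225 - \frac{8638151167}{3628279438} = - \frac{825001024717}{3628279438}$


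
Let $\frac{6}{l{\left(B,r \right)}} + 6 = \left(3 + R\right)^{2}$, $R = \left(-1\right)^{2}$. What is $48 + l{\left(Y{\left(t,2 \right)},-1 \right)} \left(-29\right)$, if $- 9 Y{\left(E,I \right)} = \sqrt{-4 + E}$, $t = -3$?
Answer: $\frac{153}{5} \approx 30.6$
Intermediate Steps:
$Y{\left(E,I \right)} = - \frac{\sqrt{-4 + E}}{9}$
$R = 1$
$l{\left(B,r \right)} = \frac{3}{5}$ ($l{\left(B,r \right)} = \frac{6}{-6 + \left(3 + 1\right)^{2}} = \frac{6}{-6 + 4^{2}} = \frac{6}{-6 + 16} = \frac{6}{10} = 6 \cdot \frac{1}{10} = \frac{3}{5}$)
$48 + l{\left(Y{\left(t,2 \right)},-1 \right)} \left(-29\right) = 48 + \frac{3}{5} \left(-29\right) = 48 - \frac{87}{5} = \frac{153}{5}$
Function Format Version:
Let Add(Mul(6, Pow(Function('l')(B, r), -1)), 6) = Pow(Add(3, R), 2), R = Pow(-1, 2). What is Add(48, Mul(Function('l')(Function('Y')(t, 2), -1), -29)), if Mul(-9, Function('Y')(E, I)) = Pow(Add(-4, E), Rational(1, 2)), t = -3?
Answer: Rational(153, 5) ≈ 30.600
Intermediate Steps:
Function('Y')(E, I) = Mul(Rational(-1, 9), Pow(Add(-4, E), Rational(1, 2)))
R = 1
Function('l')(B, r) = Rational(3, 5) (Function('l')(B, r) = Mul(6, Pow(Add(-6, Pow(Add(3, 1), 2)), -1)) = Mul(6, Pow(Add(-6, Pow(4, 2)), -1)) = Mul(6, Pow(Add(-6, 16), -1)) = Mul(6, Pow(10, -1)) = Mul(6, Rational(1, 10)) = Rational(3, 5))
Add(48, Mul(Function('l')(Function('Y')(t, 2), -1), -29)) = Add(48, Mul(Rational(3, 5), -29)) = Add(48, Rational(-87, 5)) = Rational(153, 5)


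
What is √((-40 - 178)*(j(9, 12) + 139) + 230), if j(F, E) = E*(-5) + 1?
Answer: I*√17210 ≈ 131.19*I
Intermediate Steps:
j(F, E) = 1 - 5*E (j(F, E) = -5*E + 1 = 1 - 5*E)
√((-40 - 178)*(j(9, 12) + 139) + 230) = √((-40 - 178)*((1 - 5*12) + 139) + 230) = √(-218*((1 - 60) + 139) + 230) = √(-218*(-59 + 139) + 230) = √(-218*80 + 230) = √(-17440 + 230) = √(-17210) = I*√17210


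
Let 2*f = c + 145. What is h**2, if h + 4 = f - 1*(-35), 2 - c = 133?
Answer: 1444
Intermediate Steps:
c = -131 (c = 2 - 1*133 = 2 - 133 = -131)
f = 7 (f = (-131 + 145)/2 = (1/2)*14 = 7)
h = 38 (h = -4 + (7 - 1*(-35)) = -4 + (7 + 35) = -4 + 42 = 38)
h**2 = 38**2 = 1444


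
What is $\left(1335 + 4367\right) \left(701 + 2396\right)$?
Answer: $17659094$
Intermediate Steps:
$\left(1335 + 4367\right) \left(701 + 2396\right) = 5702 \cdot 3097 = 17659094$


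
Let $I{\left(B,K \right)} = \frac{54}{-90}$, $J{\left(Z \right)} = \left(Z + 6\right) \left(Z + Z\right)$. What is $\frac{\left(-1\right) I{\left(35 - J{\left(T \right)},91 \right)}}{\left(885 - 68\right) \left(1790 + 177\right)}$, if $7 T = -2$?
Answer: $\frac{3}{8035195} \approx 3.7336 \cdot 10^{-7}$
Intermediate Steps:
$T = - \frac{2}{7}$ ($T = \frac{1}{7} \left(-2\right) = - \frac{2}{7} \approx -0.28571$)
$J{\left(Z \right)} = 2 Z \left(6 + Z\right)$ ($J{\left(Z \right)} = \left(6 + Z\right) 2 Z = 2 Z \left(6 + Z\right)$)
$I{\left(B,K \right)} = - \frac{3}{5}$ ($I{\left(B,K \right)} = 54 \left(- \frac{1}{90}\right) = - \frac{3}{5}$)
$\frac{\left(-1\right) I{\left(35 - J{\left(T \right)},91 \right)}}{\left(885 - 68\right) \left(1790 + 177\right)} = \frac{\left(-1\right) \left(- \frac{3}{5}\right)}{\left(885 - 68\right) \left(1790 + 177\right)} = \frac{3}{5 \cdot 817 \cdot 1967} = \frac{3}{5 \cdot 1607039} = \frac{3}{5} \cdot \frac{1}{1607039} = \frac{3}{8035195}$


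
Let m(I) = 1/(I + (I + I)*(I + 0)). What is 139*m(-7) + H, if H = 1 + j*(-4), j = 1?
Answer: -134/91 ≈ -1.4725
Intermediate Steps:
H = -3 (H = 1 + 1*(-4) = 1 - 4 = -3)
m(I) = 1/(I + 2*I²) (m(I) = 1/(I + (2*I)*I) = 1/(I + 2*I²))
139*m(-7) + H = 139*(1/((-7)*(1 + 2*(-7)))) - 3 = 139*(-1/(7*(1 - 14))) - 3 = 139*(-⅐/(-13)) - 3 = 139*(-⅐*(-1/13)) - 3 = 139*(1/91) - 3 = 139/91 - 3 = -134/91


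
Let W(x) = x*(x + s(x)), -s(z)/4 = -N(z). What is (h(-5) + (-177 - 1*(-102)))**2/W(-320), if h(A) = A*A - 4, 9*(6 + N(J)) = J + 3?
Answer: 6561/349120 ≈ 0.018793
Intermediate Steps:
N(J) = -17/3 + J/9 (N(J) = -6 + (J + 3)/9 = -6 + (3 + J)/9 = -6 + (1/3 + J/9) = -17/3 + J/9)
h(A) = -4 + A**2 (h(A) = A**2 - 4 = -4 + A**2)
s(z) = -68/3 + 4*z/9 (s(z) = -(-4)*(-17/3 + z/9) = -4*(17/3 - z/9) = -68/3 + 4*z/9)
W(x) = x*(-68/3 + 13*x/9) (W(x) = x*(x + (-68/3 + 4*x/9)) = x*(-68/3 + 13*x/9))
(h(-5) + (-177 - 1*(-102)))**2/W(-320) = ((-4 + (-5)**2) + (-177 - 1*(-102)))**2/(((1/9)*(-320)*(-204 + 13*(-320)))) = ((-4 + 25) + (-177 + 102))**2/(((1/9)*(-320)*(-204 - 4160))) = (21 - 75)**2/(((1/9)*(-320)*(-4364))) = (-54)**2/(1396480/9) = 2916*(9/1396480) = 6561/349120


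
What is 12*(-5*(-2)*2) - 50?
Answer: 190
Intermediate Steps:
12*(-5*(-2)*2) - 50 = 12*(10*2) - 50 = 12*20 - 50 = 240 - 50 = 190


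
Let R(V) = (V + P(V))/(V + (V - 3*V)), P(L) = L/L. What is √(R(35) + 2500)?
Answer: 58*√910/35 ≈ 49.990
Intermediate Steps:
P(L) = 1
R(V) = -(1 + V)/V (R(V) = (V + 1)/(V + (V - 3*V)) = (1 + V)/(V - 2*V) = (1 + V)/((-V)) = (1 + V)*(-1/V) = -(1 + V)/V)
√(R(35) + 2500) = √((-1 - 1*35)/35 + 2500) = √((-1 - 35)/35 + 2500) = √((1/35)*(-36) + 2500) = √(-36/35 + 2500) = √(87464/35) = 58*√910/35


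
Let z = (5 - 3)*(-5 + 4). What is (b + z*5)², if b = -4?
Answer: 196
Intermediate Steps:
z = -2 (z = 2*(-1) = -2)
(b + z*5)² = (-4 - 2*5)² = (-4 - 10)² = (-14)² = 196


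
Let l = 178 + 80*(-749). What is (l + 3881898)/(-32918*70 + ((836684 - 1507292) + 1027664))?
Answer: -106171/54089 ≈ -1.9629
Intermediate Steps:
l = -59742 (l = 178 - 59920 = -59742)
(l + 3881898)/(-32918*70 + ((836684 - 1507292) + 1027664)) = (-59742 + 3881898)/(-32918*70 + ((836684 - 1507292) + 1027664)) = 3822156/(-2304260 + (-670608 + 1027664)) = 3822156/(-2304260 + 357056) = 3822156/(-1947204) = 3822156*(-1/1947204) = -106171/54089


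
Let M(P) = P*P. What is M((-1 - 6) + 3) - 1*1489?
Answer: -1473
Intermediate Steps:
M(P) = P**2
M((-1 - 6) + 3) - 1*1489 = ((-1 - 6) + 3)**2 - 1*1489 = (-7 + 3)**2 - 1489 = (-4)**2 - 1489 = 16 - 1489 = -1473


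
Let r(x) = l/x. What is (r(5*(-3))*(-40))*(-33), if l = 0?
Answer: 0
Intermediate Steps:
r(x) = 0 (r(x) = 0/x = 0)
(r(5*(-3))*(-40))*(-33) = (0*(-40))*(-33) = 0*(-33) = 0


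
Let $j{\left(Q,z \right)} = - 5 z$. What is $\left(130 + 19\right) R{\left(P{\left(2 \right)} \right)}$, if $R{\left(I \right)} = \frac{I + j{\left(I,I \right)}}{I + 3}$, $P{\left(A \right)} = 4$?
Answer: $- \frac{2384}{7} \approx -340.57$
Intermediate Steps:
$R{\left(I \right)} = - \frac{4 I}{3 + I}$ ($R{\left(I \right)} = \frac{I - 5 I}{I + 3} = \frac{\left(-4\right) I}{3 + I} = - \frac{4 I}{3 + I}$)
$\left(130 + 19\right) R{\left(P{\left(2 \right)} \right)} = \left(130 + 19\right) \left(\left(-4\right) 4 \frac{1}{3 + 4}\right) = 149 \left(\left(-4\right) 4 \cdot \frac{1}{7}\right) = 149 \left(- \frac{16}{7}\right) = - \frac{2384}{7}$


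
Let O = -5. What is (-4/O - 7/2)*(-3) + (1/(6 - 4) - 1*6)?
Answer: 13/5 ≈ 2.6000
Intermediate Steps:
(-4/O - 7/2)*(-3) + (1/(6 - 4) - 1*6) = (-4/(-5) - 7/2)*(-3) + (1/(6 - 4) - 1*6) = (-4*(-⅕) - 7*½)*(-3) + (1/2 - 6) = (⅘ - 7/2)*(-3) + (½ - 6) = -27/10*(-3) - 11/2 = 81/10 - 11/2 = 13/5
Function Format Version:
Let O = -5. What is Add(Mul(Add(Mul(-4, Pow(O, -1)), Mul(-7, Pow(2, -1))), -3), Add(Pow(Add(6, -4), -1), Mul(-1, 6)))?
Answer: Rational(13, 5) ≈ 2.6000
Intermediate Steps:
Add(Mul(Add(Mul(-4, Pow(O, -1)), Mul(-7, Pow(2, -1))), -3), Add(Pow(Add(6, -4), -1), Mul(-1, 6))) = Add(Mul(Add(Mul(-4, Pow(-5, -1)), Mul(-7, Pow(2, -1))), -3), Add(Pow(Add(6, -4), -1), Mul(-1, 6))) = Add(Mul(Add(Mul(-4, Rational(-1, 5)), Mul(-7, Rational(1, 2))), -3), Add(Pow(2, -1), -6)) = Add(Mul(Add(Rational(4, 5), Rational(-7, 2)), -3), Add(Rational(1, 2), -6)) = Add(Mul(Rational(-27, 10), -3), Rational(-11, 2)) = Add(Rational(81, 10), Rational(-11, 2)) = Rational(13, 5)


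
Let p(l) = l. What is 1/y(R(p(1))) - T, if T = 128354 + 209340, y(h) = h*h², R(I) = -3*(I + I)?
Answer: -72941905/216 ≈ -3.3769e+5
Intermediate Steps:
R(I) = -6*I
y(h) = h³
T = 337694
1/y(R(p(1))) - T = 1/((-6*1)³) - 1*337694 = 1/((-6)³) - 337694 = 1/(-216) - 337694 = -1/216 - 337694 = -72941905/216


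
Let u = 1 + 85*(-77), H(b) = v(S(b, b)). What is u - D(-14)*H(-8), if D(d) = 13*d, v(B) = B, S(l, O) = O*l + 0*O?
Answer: 5104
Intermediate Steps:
S(l, O) = O*l (S(l, O) = O*l + 0 = O*l)
H(b) = b² (H(b) = b*b = b²)
u = -6544 (u = 1 - 6545 = -6544)
u - D(-14)*H(-8) = -6544 - 13*(-14)*(-8)² = -6544 - (-182)*64 = -6544 - 1*(-11648) = -6544 + 11648 = 5104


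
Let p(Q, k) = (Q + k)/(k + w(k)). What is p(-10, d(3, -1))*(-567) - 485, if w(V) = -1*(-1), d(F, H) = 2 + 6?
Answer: -359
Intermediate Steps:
d(F, H) = 8
w(V) = 1
p(Q, k) = (Q + k)/(1 + k) (p(Q, k) = (Q + k)/(k + 1) = (Q + k)/(1 + k))
p(-10, d(3, -1))*(-567) - 485 = ((-10 + 8)/(1 + 8))*(-567) - 485 = (-2/9)*(-567) - 485 = ((1/9)*(-2))*(-567) - 485 = -2/9*(-567) - 485 = 126 - 485 = -359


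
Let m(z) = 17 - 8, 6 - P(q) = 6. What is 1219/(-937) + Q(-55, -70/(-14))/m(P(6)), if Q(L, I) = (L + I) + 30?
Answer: -29711/8433 ≈ -3.5232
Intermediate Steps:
P(q) = 0 (P(q) = 6 - 1*6 = 6 - 6 = 0)
m(z) = 9
Q(L, I) = 30 + I + L (Q(L, I) = (I + L) + 30 = 30 + I + L)
1219/(-937) + Q(-55, -70/(-14))/m(P(6)) = 1219/(-937) + (30 - 70/(-14) - 55)/9 = 1219*(-1/937) + (30 - 70*(-1/14) - 55)*(⅑) = -1219/937 + (30 + 5 - 55)*(⅑) = -1219/937 - 20*⅑ = -1219/937 - 20/9 = -29711/8433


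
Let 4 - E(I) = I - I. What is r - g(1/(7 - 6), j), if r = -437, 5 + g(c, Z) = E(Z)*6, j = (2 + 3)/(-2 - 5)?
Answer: -456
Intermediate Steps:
E(I) = 4 (E(I) = 4 - (I - I) = 4 - 1*0 = 4 + 0 = 4)
j = -5/7 (j = 5/(-7) = 5*(-⅐) = -5/7 ≈ -0.71429)
g(c, Z) = 19 (g(c, Z) = -5 + 4*6 = -5 + 24 = 19)
r - g(1/(7 - 6), j) = -437 - 1*19 = -437 - 19 = -456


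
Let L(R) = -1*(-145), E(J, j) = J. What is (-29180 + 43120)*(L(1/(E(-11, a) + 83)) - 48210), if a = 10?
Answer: -670026100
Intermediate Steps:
L(R) = 145
(-29180 + 43120)*(L(1/(E(-11, a) + 83)) - 48210) = (-29180 + 43120)*(145 - 48210) = 13940*(-48065) = -670026100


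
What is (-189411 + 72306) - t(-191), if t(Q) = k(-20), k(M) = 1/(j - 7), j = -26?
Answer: -3864464/33 ≈ -1.1711e+5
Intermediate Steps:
k(M) = -1/33 (k(M) = 1/(-26 - 7) = 1/(-33) = -1/33)
t(Q) = -1/33
(-189411 + 72306) - t(-191) = (-189411 + 72306) - 1*(-1/33) = -117105 + 1/33 = -3864464/33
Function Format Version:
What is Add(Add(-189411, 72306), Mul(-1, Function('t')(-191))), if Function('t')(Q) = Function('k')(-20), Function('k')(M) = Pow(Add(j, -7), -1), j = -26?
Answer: Rational(-3864464, 33) ≈ -1.1711e+5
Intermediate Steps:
Function('k')(M) = Rational(-1, 33) (Function('k')(M) = Pow(Add(-26, -7), -1) = Pow(-33, -1) = Rational(-1, 33))
Function('t')(Q) = Rational(-1, 33)
Add(Add(-189411, 72306), Mul(-1, Function('t')(-191))) = Add(Add(-189411, 72306), Mul(-1, Rational(-1, 33))) = Add(-117105, Rational(1, 33)) = Rational(-3864464, 33)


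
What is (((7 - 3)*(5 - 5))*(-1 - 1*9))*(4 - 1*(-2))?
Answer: 0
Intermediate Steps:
(((7 - 3)*(5 - 5))*(-1 - 1*9))*(4 - 1*(-2)) = ((4*0)*(-1 - 9))*(4 + 2) = (0*(-10))*6 = 0*6 = 0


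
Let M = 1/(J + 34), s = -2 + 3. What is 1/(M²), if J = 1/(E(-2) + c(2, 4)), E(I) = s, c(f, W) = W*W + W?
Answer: 511225/441 ≈ 1159.2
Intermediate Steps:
c(f, W) = W + W² (c(f, W) = W² + W = W + W²)
s = 1
E(I) = 1
J = 1/21 (J = 1/(1 + 4*(1 + 4)) = 1/(1 + 4*5) = 1/(1 + 20) = 1/21 ≈ 0.047619)
M = 21/715 (M = 1/(1/21 + 34) = 1/(715/21) = 21/715 ≈ 0.029371)
1/(M²) = 1/((21/715)²) = 1/(441/511225) = 511225/441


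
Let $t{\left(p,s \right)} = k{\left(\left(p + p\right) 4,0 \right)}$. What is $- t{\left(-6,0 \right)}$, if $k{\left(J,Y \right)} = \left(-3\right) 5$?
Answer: $15$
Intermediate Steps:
$k{\left(J,Y \right)} = -15$
$t{\left(p,s \right)} = -15$
$- t{\left(-6,0 \right)} = \left(-1\right) \left(-15\right) = 15$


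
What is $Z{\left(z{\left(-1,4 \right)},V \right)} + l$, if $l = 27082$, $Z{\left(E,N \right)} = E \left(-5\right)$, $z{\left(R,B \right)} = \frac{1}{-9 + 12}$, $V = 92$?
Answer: $\frac{81241}{3} \approx 27080.0$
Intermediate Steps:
$z{\left(R,B \right)} = \frac{1}{3}$
$Z{\left(E,N \right)} = - 5 E$
$Z{\left(z{\left(-1,4 \right)},V \right)} + l = \left(-5\right) \frac{1}{3} + 27082 = - \frac{5}{3} + 27082 = \frac{81241}{3}$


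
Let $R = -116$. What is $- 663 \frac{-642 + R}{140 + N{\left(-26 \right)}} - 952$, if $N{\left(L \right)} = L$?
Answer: $\frac{65671}{19} \approx 3456.4$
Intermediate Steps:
$- 663 \frac{-642 + R}{140 + N{\left(-26 \right)}} - 952 = - 663 \frac{-642 - 116}{140 - 26} - 952 = - 663 \left(- \frac{758}{114}\right) - 952 = - 663 \left(\left(-758\right) \frac{1}{114}\right) - 952 = \left(-663\right) \left(- \frac{379}{57}\right) - 952 = \frac{83759}{19} - 952 = \frac{65671}{19}$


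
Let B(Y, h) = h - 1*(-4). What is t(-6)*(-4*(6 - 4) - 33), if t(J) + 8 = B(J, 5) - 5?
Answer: 164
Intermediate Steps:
B(Y, h) = 4 + h (B(Y, h) = h + 4 = 4 + h)
t(J) = -4 (t(J) = -8 + ((4 + 5) - 5) = -8 + (9 - 5) = -8 + 4 = -4)
t(-6)*(-4*(6 - 4) - 33) = -4*(-4*(6 - 4) - 33) = -4*(-4*2 - 33) = -4*(-8 - 33) = -4*(-41) = 164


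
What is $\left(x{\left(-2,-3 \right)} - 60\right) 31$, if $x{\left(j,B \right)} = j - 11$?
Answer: $-2263$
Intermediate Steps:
$x{\left(j,B \right)} = -11 + j$
$\left(x{\left(-2,-3 \right)} - 60\right) 31 = \left(\left(-11 - 2\right) - 60\right) 31 = \left(-13 - 60\right) 31 = \left(-73\right) 31 = -2263$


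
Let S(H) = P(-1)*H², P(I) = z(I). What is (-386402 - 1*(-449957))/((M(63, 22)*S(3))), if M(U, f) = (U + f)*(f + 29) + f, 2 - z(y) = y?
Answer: 21185/39213 ≈ 0.54025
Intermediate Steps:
z(y) = 2 - y
P(I) = 2 - I
M(U, f) = f + (29 + f)*(U + f) (M(U, f) = (U + f)*(29 + f) + f = (29 + f)*(U + f) + f = f + (29 + f)*(U + f))
S(H) = 3*H² (S(H) = (2 - 1*(-1))*H² = (2 + 1)*H² = 3*H²)
(-386402 - 1*(-449957))/((M(63, 22)*S(3))) = (-386402 - 1*(-449957))/(((22² + 29*63 + 30*22 + 63*22)*(3*3²))) = (-386402 + 449957)/(((484 + 1827 + 660 + 1386)*(3*9))) = 63555/((4357*27)) = 63555/117639 = 63555*(1/117639) = 21185/39213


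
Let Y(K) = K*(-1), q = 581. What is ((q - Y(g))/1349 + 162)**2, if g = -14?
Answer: 48007001025/1819801 ≈ 26380.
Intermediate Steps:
Y(K) = -K
((q - Y(g))/1349 + 162)**2 = ((581 - (-1)*(-14))/1349 + 162)**2 = ((581 - 1*14)*(1/1349) + 162)**2 = ((581 - 14)*(1/1349) + 162)**2 = (567*(1/1349) + 162)**2 = (567/1349 + 162)**2 = (219105/1349)**2 = 48007001025/1819801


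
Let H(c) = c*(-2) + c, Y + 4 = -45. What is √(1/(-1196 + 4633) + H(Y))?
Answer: √578838918/3437 ≈ 7.0000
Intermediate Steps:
Y = -49 (Y = -4 - 45 = -49)
H(c) = -c (H(c) = -2*c + c = -c)
√(1/(-1196 + 4633) + H(Y)) = √(1/(-1196 + 4633) - 1*(-49)) = √(1/3437 + 49) = √(168414/3437) = √578838918/3437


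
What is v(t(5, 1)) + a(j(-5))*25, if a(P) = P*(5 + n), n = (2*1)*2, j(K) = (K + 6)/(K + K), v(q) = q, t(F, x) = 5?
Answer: -35/2 ≈ -17.500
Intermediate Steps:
j(K) = (6 + K)/(2*K) (j(K) = (6 + K)/((2*K)) = (6 + K)*(1/(2*K)) = (6 + K)/(2*K))
n = 4 (n = 2*2 = 4)
a(P) = 9*P (a(P) = P*(5 + 4) = P*9 = 9*P)
v(t(5, 1)) + a(j(-5))*25 = 5 + (9*((½)*(6 - 5)/(-5)))*25 = 5 + (9*((½)*(-⅕)*1))*25 = 5 + (9*(-⅒))*25 = 5 - 9/10*25 = 5 - 45/2 = -35/2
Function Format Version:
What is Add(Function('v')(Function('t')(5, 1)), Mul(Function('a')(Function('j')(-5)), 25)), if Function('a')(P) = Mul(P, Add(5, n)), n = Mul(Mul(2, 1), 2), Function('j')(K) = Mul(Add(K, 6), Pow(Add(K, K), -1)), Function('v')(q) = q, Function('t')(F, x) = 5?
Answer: Rational(-35, 2) ≈ -17.500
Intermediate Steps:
Function('j')(K) = Mul(Rational(1, 2), Pow(K, -1), Add(6, K)) (Function('j')(K) = Mul(Add(6, K), Pow(Mul(2, K), -1)) = Mul(Add(6, K), Mul(Rational(1, 2), Pow(K, -1))) = Mul(Rational(1, 2), Pow(K, -1), Add(6, K)))
n = 4 (n = Mul(2, 2) = 4)
Function('a')(P) = Mul(9, P) (Function('a')(P) = Mul(P, Add(5, 4)) = Mul(P, 9) = Mul(9, P))
Add(Function('v')(Function('t')(5, 1)), Mul(Function('a')(Function('j')(-5)), 25)) = Add(5, Mul(Mul(9, Mul(Rational(1, 2), Pow(-5, -1), Add(6, -5))), 25)) = Add(5, Mul(Mul(9, Mul(Rational(1, 2), Rational(-1, 5), 1)), 25)) = Add(5, Mul(Mul(9, Rational(-1, 10)), 25)) = Add(5, Mul(Rational(-9, 10), 25)) = Add(5, Rational(-45, 2)) = Rational(-35, 2)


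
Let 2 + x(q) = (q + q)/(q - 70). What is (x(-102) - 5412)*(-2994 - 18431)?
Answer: 4986690175/43 ≈ 1.1597e+8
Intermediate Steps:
x(q) = -2 + 2*q/(-70 + q) (x(q) = -2 + (q + q)/(q - 70) = -2 + (2*q)/(-70 + q) = -2 + 2*q/(-70 + q))
(x(-102) - 5412)*(-2994 - 18431) = (140/(-70 - 102) - 5412)*(-2994 - 18431) = (140/(-172) - 5412)*(-21425) = (140*(-1/172) - 5412)*(-21425) = (-35/43 - 5412)*(-21425) = -232751/43*(-21425) = 4986690175/43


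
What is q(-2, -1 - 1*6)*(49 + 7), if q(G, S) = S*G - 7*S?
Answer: 3528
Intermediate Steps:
q(G, S) = -7*S + G*S (q(G, S) = G*S - 7*S = -7*S + G*S)
q(-2, -1 - 1*6)*(49 + 7) = ((-1 - 1*6)*(-7 - 2))*(49 + 7) = ((-1 - 6)*(-9))*56 = -7*(-9)*56 = 63*56 = 3528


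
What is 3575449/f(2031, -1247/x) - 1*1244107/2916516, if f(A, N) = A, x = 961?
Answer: 5133100657/2916516 ≈ 1760.0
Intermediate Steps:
3575449/f(2031, -1247/x) - 1*1244107/2916516 = 3575449/2031 - 1*1244107/2916516 = 3575449*(1/2031) - 1244107*1/2916516 = 3575449/2031 - 1244107/2916516 = 5133100657/2916516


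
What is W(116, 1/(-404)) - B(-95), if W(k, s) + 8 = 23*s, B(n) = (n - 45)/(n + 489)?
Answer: -612955/79588 ≈ -7.7016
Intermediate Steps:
B(n) = (-45 + n)/(489 + n)
W(k, s) = -8 + 23*s
W(116, 1/(-404)) - B(-95) = (-8 + 23/(-404)) - (-45 - 95)/(489 - 95) = (-8 + 23*(-1/404)) - (-140)/394 = (-8 - 23/404) - (-140)/394 = -3255/404 - 1*(-70/197) = -3255/404 + 70/197 = -612955/79588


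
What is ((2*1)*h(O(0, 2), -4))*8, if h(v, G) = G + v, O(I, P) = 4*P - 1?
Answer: 48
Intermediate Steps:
O(I, P) = -1 + 4*P
((2*1)*h(O(0, 2), -4))*8 = ((2*1)*(-4 + (-1 + 4*2)))*8 = (2*(-4 + (-1 + 8)))*8 = (2*(-4 + 7))*8 = (2*3)*8 = 6*8 = 48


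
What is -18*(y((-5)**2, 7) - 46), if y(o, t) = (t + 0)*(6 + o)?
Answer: -3078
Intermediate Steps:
y(o, t) = t*(6 + o)
-18*(y((-5)**2, 7) - 46) = -18*(7*(6 + (-5)**2) - 46) = -18*(7*(6 + 25) - 46) = -18*(7*31 - 46) = -18*(217 - 46) = -18*171 = -3078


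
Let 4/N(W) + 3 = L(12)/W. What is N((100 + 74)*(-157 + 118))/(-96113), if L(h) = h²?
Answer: 1508/109472707 ≈ 1.3775e-5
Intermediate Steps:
N(W) = 4/(-3 + 144/W) (N(W) = 4/(-3 + 12²/W) = 4/(-3 + 144/W))
N((100 + 74)*(-157 + 118))/(-96113) = -4*(100 + 74)*(-157 + 118)/(-144 + 3*((100 + 74)*(-157 + 118)))/(-96113) = -4*174*(-39)/(-144 + 3*(174*(-39)))*(-1/96113) = -4*(-6786)/(-144 + 3*(-6786))*(-1/96113) = -4*(-6786)/(-144 - 20358)*(-1/96113) = -4*(-6786)/(-20502)*(-1/96113) = -4*(-6786)*(-1/20502)*(-1/96113) = -1508/1139*(-1/96113) = 1508/109472707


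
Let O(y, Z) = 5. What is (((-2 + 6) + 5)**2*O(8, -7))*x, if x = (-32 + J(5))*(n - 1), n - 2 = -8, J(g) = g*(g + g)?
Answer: -51030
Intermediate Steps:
J(g) = 2*g**2 (J(g) = g*(2*g) = 2*g**2)
n = -6 (n = 2 - 8 = -6)
x = -126 (x = (-32 + 2*5**2)*(-6 - 1) = (-32 + 2*25)*(-7) = (-32 + 50)*(-7) = 18*(-7) = -126)
(((-2 + 6) + 5)**2*O(8, -7))*x = (((-2 + 6) + 5)**2*5)*(-126) = ((4 + 5)**2*5)*(-126) = (9**2*5)*(-126) = (81*5)*(-126) = 405*(-126) = -51030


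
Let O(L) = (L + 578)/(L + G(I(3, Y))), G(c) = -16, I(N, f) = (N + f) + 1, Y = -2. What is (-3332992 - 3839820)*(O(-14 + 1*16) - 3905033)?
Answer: 196072553055052/7 ≈ 2.8010e+13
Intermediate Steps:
I(N, f) = 1 + N + f
O(L) = (578 + L)/(-16 + L) (O(L) = (L + 578)/(L - 16) = (578 + L)/(-16 + L))
(-3332992 - 3839820)*(O(-14 + 1*16) - 3905033) = (-3332992 - 3839820)*((578 + (-14 + 1*16))/(-16 + (-14 + 1*16)) - 3905033) = -7172812*((578 + (-14 + 16))/(-16 + (-14 + 16)) - 3905033) = -7172812*((578 + 2)/(-16 + 2) - 3905033) = -7172812*(580/(-14) - 3905033) = -7172812*(-1/14*580 - 3905033) = -7172812*(-290/7 - 3905033) = -7172812*(-27335521/7) = 196072553055052/7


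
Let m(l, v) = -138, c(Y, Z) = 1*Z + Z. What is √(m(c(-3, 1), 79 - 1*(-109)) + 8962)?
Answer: 2*√2206 ≈ 93.936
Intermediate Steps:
c(Y, Z) = 2*Z (c(Y, Z) = Z + Z = 2*Z)
√(m(c(-3, 1), 79 - 1*(-109)) + 8962) = √(-138 + 8962) = √8824 = 2*√2206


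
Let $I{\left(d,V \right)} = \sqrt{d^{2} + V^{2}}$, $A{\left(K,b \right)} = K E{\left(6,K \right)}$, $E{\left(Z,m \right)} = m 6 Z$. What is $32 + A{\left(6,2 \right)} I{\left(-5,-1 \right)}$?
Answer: $32 + 1296 \sqrt{26} \approx 6640.3$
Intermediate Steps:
$E{\left(Z,m \right)} = 6 Z m$ ($E{\left(Z,m \right)} = 6 m Z = 6 Z m$)
$A{\left(K,b \right)} = 36 K^{2}$ ($A{\left(K,b \right)} = K 6 \cdot 6 K = K 36 K = 36 K^{2}$)
$I{\left(d,V \right)} = \sqrt{V^{2} + d^{2}}$
$32 + A{\left(6,2 \right)} I{\left(-5,-1 \right)} = 32 + 36 \cdot 6^{2} \sqrt{\left(-1\right)^{2} + \left(-5\right)^{2}} = 32 + 36 \cdot 36 \sqrt{1 + 25} = 32 + 1296 \sqrt{26}$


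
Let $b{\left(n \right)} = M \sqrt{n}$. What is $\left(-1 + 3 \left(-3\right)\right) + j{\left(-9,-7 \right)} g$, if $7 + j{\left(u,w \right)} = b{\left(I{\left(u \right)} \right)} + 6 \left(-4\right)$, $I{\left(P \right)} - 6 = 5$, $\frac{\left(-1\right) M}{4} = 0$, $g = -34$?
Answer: $1044$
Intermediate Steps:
$M = 0$ ($M = \left(-4\right) 0 = 0$)
$I{\left(P \right)} = 11$ ($I{\left(P \right)} = 6 + 5 = 11$)
$b{\left(n \right)} = 0$ ($b{\left(n \right)} = 0 \sqrt{n} = 0$)
$j{\left(u,w \right)} = -31$ ($j{\left(u,w \right)} = -7 + \left(0 + 6 \left(-4\right)\right) = -7 + \left(0 - 24\right) = -7 - 24 = -31$)
$\left(-1 + 3 \left(-3\right)\right) + j{\left(-9,-7 \right)} g = \left(-1 + 3 \left(-3\right)\right) - -1054 = \left(-1 - 9\right) + 1054 = -10 + 1054 = 1044$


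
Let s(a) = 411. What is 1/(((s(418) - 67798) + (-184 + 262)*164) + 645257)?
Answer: 1/590662 ≈ 1.6930e-6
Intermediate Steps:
1/(((s(418) - 67798) + (-184 + 262)*164) + 645257) = 1/(((411 - 67798) + (-184 + 262)*164) + 645257) = 1/((-67387 + 78*164) + 645257) = 1/((-67387 + 12792) + 645257) = 1/(-54595 + 645257) = 1/590662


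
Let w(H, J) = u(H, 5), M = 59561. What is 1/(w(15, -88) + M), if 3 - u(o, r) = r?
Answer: 1/59559 ≈ 1.6790e-5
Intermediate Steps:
u(o, r) = 3 - r
w(H, J) = -2 (w(H, J) = 3 - 1*5 = 3 - 5 = -2)
1/(w(15, -88) + M) = 1/(-2 + 59561) = 1/59559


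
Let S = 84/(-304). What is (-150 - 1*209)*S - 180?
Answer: -6141/76 ≈ -80.803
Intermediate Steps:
S = -21/76 (S = 84*(-1/304) = -21/76 ≈ -0.27632)
(-150 - 1*209)*S - 180 = (-150 - 1*209)*(-21/76) - 180 = (-150 - 209)*(-21/76) - 180 = -359*(-21/76) - 180 = 7539/76 - 180 = -6141/76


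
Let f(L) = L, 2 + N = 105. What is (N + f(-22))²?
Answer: 6561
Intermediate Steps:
N = 103 (N = -2 + 105 = 103)
(N + f(-22))² = (103 - 22)² = 81² = 6561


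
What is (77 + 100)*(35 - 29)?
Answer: 1062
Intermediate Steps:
(77 + 100)*(35 - 29) = 177*6 = 1062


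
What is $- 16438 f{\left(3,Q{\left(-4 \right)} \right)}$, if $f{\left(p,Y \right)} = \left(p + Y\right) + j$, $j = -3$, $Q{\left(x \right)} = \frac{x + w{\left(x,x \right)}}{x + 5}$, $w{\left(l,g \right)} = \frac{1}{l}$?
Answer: $\frac{139723}{2} \approx 69862.0$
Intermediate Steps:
$Q{\left(x \right)} = \frac{x + \frac{1}{x}}{5 + x}$ ($Q{\left(x \right)} = \frac{x + \frac{1}{x}}{x + 5} = \frac{x + \frac{1}{x}}{5 + x}$)
$f{\left(p,Y \right)} = -3 + Y + p$ ($f{\left(p,Y \right)} = \left(p + Y\right) - 3 = \left(Y + p\right) - 3 = -3 + Y + p$)
$- 16438 f{\left(3,Q{\left(-4 \right)} \right)} = - 16438 \left(-3 + \frac{1 + \left(-4\right)^{2}}{\left(-4\right) \left(5 - 4\right)} + 3\right) = - 16438 \left(-3 - \frac{1 + 16}{4 \cdot 1} + 3\right) = - 16438 \left(-3 - \frac{1}{4} \cdot 17 + 3\right) = - 16438 \left(-3 - \frac{17}{4} + 3\right) = \left(-16438\right) \left(- \frac{17}{4}\right) = \frac{139723}{2}$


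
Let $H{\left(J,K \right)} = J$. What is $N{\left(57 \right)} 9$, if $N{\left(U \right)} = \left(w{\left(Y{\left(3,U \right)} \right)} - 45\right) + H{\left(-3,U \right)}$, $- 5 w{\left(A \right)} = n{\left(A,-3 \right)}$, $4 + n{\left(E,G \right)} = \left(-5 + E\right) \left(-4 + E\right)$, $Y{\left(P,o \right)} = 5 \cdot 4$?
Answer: $- \frac{4284}{5} \approx -856.8$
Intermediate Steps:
$Y{\left(P,o \right)} = 20$
$n{\left(E,G \right)} = -4 + \left(-5 + E\right) \left(-4 + E\right)$
$w{\left(A \right)} = - \frac{16}{5} - \frac{A^{2}}{5} + \frac{9 A}{5}$ ($w{\left(A \right)} = - \frac{16 + A^{2} - 9 A}{5} = - \frac{16}{5} - \frac{A^{2}}{5} + \frac{9 A}{5}$)
$N{\left(U \right)} = - \frac{476}{5}$ ($N{\left(U \right)} = \left(\left(- \frac{16}{5} - \frac{20^{2}}{5} + \frac{9}{5} \cdot 20\right) - 45\right) - 3 = \left(\left(- \frac{16}{5} - 80 + 36\right) - 45\right) - 3 = \left(- \frac{236}{5} - 45\right) - 3 = - \frac{461}{5} - 3 = - \frac{476}{5}$)
$N{\left(57 \right)} 9 = \left(- \frac{476}{5}\right) 9 = - \frac{4284}{5}$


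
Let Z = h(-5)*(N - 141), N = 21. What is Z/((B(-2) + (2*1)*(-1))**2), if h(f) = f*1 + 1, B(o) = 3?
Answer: 480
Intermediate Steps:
h(f) = 1 + f (h(f) = f + 1 = 1 + f)
Z = 480 (Z = (1 - 5)*(21 - 141) = -4*(-120) = 480)
Z/((B(-2) + (2*1)*(-1))**2) = 480/((3 + (2*1)*(-1))**2) = 480/((3 + 2*(-1))**2) = 480/((3 - 2)**2) = 480/(1**2) = 480/1 = 480*1 = 480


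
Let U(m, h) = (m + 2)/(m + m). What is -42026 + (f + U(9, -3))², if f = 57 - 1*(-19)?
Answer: -11714783/324 ≈ -36157.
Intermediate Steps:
U(m, h) = (2 + m)/(2*m) (U(m, h) = (2 + m)/((2*m)) = (2 + m)*(1/(2*m)) = (2 + m)/(2*m))
f = 76 (f = 57 + 19 = 76)
-42026 + (f + U(9, -3))² = -42026 + (76 + (½)*(2 + 9)/9)² = -42026 + (76 + (½)*(⅑)*11)² = -42026 + (76 + 11/18)² = -42026 + (1379/18)² = -42026 + 1901641/324 = -11714783/324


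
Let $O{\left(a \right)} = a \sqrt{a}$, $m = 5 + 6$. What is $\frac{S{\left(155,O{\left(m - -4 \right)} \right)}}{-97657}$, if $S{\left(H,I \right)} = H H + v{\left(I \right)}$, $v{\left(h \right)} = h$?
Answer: $- \frac{24025}{97657} - \frac{15 \sqrt{15}}{97657} \approx -0.24661$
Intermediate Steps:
$m = 11$
$O{\left(a \right)} = a^{\frac{3}{2}}$
$S{\left(H,I \right)} = I + H^{2}$ ($S{\left(H,I \right)} = H H + I = H^{2} + I = I + H^{2}$)
$\frac{S{\left(155,O{\left(m - -4 \right)} \right)}}{-97657} = \frac{\left(11 - -4\right)^{\frac{3}{2}} + 155^{2}}{-97657} = \left(\left(11 + 4\right)^{\frac{3}{2}} + 24025\right) \left(- \frac{1}{97657}\right) = \left(15^{\frac{3}{2}} + 24025\right) \left(- \frac{1}{97657}\right) = \left(15 \sqrt{15} + 24025\right) \left(- \frac{1}{97657}\right) = \left(24025 + 15 \sqrt{15}\right) \left(- \frac{1}{97657}\right) = - \frac{24025}{97657} - \frac{15 \sqrt{15}}{97657}$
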